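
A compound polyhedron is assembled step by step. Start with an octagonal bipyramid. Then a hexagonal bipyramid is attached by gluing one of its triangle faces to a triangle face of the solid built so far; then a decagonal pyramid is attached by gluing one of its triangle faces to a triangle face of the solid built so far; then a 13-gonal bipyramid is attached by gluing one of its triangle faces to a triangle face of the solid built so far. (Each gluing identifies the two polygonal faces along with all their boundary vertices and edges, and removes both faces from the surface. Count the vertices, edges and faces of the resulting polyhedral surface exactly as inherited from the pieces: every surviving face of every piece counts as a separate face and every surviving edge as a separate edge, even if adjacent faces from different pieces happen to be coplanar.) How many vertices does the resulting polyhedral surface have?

35

An octagonal bipyramid: V=10, E=24, F=16.
Attach a hexagonal bipyramid (V=8, E=18, F=12) along a 3-gon: merge 3 vertices and 3 edges, delete both glued faces → V=15, E=39, F=26.
Attach a decagonal pyramid (V=11, E=20, F=11) along a 3-gon: merge 3 vertices and 3 edges, delete both glued faces → V=23, E=56, F=35.
Attach a 13-gonal bipyramid (V=15, E=39, F=26) along a 3-gon: merge 3 vertices and 3 edges, delete both glued faces → V=35, E=92, F=59.
Check: V − E + F = 35 − 92 + 59 = 2.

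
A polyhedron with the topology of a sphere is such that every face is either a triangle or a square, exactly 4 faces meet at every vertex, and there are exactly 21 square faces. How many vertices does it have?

27

Let x be the number of triangles; then F = 21 + x.
Edge–face incidences: 2E = 4·21 + 3·x = 84 + 3x.
Every vertex has degree 4, so 4V = 2E.
Euler: V − E + F = 2 ⇒ (2E)/4 − E + (21 + x) = 2.
Multiply by 8: 2·(2E) − 4·(2E) + 8·(21 + x) = 16, i.e. 168 + 8x − 2·(84 + 3x) = 16.
Collecting terms: 2x = 16, so x = 8.
Then 2E = 84 + 3·8 = 108, so E = 54, V = 2E/4 = 27, F = 21 + 8 = 29.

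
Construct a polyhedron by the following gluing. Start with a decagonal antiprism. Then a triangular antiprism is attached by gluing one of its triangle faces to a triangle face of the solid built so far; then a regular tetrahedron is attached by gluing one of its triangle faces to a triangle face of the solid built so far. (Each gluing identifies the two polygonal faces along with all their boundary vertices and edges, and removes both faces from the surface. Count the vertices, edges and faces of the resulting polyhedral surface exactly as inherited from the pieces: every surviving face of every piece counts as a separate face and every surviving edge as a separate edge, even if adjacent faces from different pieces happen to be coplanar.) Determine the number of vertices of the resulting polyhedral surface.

24

A decagonal antiprism: V=20, E=40, F=22.
Attach a triangular antiprism (V=6, E=12, F=8) along a 3-gon: merge 3 vertices and 3 edges, delete both glued faces → V=23, E=49, F=28.
Attach a regular tetrahedron (V=4, E=6, F=4) along a 3-gon: merge 3 vertices and 3 edges, delete both glued faces → V=24, E=52, F=30.
Check: V − E + F = 24 − 52 + 30 = 2.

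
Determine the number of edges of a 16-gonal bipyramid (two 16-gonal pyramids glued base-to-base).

A bipyramid over an n-gon has 2n triangular faces and n + 2 vertices: V = 16 + 2 = 18, E = 3·16 = 48, F = 2·16 = 32.

48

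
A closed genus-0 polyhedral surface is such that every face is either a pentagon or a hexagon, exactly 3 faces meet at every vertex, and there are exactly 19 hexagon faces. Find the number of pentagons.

Let x be the number of pentagons; then F = 19 + x.
Edge–face incidences: 2E = 6·19 + 5·x = 114 + 5x.
Every vertex has degree 3, so 3V = 2E.
Euler: V − E + F = 2 ⇒ (2E)/3 − E + (19 + x) = 2.
Multiply by 6: 2·(2E) − 3·(2E) + 6·(19 + x) = 12, i.e. 114 + 6x − (114 + 5x) = 12.
Collecting terms: x = 12.
Then 2E = 114 + 5·12 = 174, so E = 87, V = 2E/3 = 58, F = 19 + 12 = 31.

12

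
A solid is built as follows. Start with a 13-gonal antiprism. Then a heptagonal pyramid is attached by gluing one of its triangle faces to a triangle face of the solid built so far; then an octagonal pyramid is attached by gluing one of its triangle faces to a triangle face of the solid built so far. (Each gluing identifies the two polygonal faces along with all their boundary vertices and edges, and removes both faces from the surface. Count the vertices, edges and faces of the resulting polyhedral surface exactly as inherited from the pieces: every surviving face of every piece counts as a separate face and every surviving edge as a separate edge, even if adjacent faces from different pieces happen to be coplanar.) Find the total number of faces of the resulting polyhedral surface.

41

A 13-gonal antiprism: V=26, E=52, F=28.
Attach a heptagonal pyramid (V=8, E=14, F=8) along a 3-gon: merge 3 vertices and 3 edges, delete both glued faces → V=31, E=63, F=34.
Attach an octagonal pyramid (V=9, E=16, F=9) along a 3-gon: merge 3 vertices and 3 edges, delete both glued faces → V=37, E=76, F=41.
Check: V − E + F = 37 − 76 + 41 = 2.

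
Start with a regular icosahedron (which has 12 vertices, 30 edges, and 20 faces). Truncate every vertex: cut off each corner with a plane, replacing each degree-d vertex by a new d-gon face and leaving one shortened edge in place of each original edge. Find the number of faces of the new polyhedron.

32

Truncation replaces each original edge-end by a new vertex, so V′ = 2E = 60.
Each original edge survives, and each old vertex of degree d contributes d new edges; summing degrees gives Σd = 2E, so E′ = E + 2E = 3E = 90.
Each original face survives and each original vertex becomes one new face: F′ = F + V = 32.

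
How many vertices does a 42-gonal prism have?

84

A prism on an n-gon has two n-gon bases and n rectangular sides: V = 2·42 = 84, E = 3·42 = 126, F = 42 + 2 = 44.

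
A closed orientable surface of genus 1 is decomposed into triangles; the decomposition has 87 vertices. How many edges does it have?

261

χ = 2 − 2·1 = 0, and every face is a triangle so 3F = 2E.
V − E + F = 0 with E = 3F/2 gives 87 − (3/2 − 1)·F = 0, so F = 174 and E = 261.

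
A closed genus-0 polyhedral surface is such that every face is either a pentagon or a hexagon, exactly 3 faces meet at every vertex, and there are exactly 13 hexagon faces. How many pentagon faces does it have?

12

Let x be the number of pentagons; then F = 13 + x.
Edge–face incidences: 2E = 6·13 + 5·x = 78 + 5x.
Every vertex has degree 3, so 3V = 2E.
Euler: V − E + F = 2 ⇒ (2E)/3 − E + (13 + x) = 2.
Multiply by 6: 2·(2E) − 3·(2E) + 6·(13 + x) = 12, i.e. 78 + 6x − (78 + 5x) = 12.
Collecting terms: x = 12.
Then 2E = 78 + 5·12 = 138, so E = 69, V = 2E/3 = 46, F = 13 + 12 = 25.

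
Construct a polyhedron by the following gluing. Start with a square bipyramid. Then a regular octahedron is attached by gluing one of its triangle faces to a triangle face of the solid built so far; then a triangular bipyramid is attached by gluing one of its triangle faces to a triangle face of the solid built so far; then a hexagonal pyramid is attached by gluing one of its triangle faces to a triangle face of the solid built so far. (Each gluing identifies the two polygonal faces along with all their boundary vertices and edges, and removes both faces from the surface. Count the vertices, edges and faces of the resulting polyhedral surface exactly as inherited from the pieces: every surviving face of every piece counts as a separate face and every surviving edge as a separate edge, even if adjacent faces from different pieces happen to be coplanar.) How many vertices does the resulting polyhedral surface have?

A square bipyramid: V=6, E=12, F=8.
Attach a regular octahedron (V=6, E=12, F=8) along a 3-gon: merge 3 vertices and 3 edges, delete both glued faces → V=9, E=21, F=14.
Attach a triangular bipyramid (V=5, E=9, F=6) along a 3-gon: merge 3 vertices and 3 edges, delete both glued faces → V=11, E=27, F=18.
Attach a hexagonal pyramid (V=7, E=12, F=7) along a 3-gon: merge 3 vertices and 3 edges, delete both glued faces → V=15, E=36, F=23.
Check: V − E + F = 15 − 36 + 23 = 2.

15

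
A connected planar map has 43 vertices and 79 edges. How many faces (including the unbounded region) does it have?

38

Euler's formula for a connected plane graph: V − E + F = 2, so F = 2 − 43 + 79 = 38.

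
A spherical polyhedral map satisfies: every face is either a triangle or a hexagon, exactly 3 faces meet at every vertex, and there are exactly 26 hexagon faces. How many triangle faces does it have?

4

Let x be the number of triangles; then F = 26 + x.
Edge–face incidences: 2E = 6·26 + 3·x = 156 + 3x.
Every vertex has degree 3, so 3V = 2E.
Euler: V − E + F = 2 ⇒ (2E)/3 − E + (26 + x) = 2.
Multiply by 6: 2·(2E) − 3·(2E) + 6·(26 + x) = 12, i.e. 156 + 6x − (156 + 3x) = 12.
Collecting terms: 3x = 12, so x = 4.
Then 2E = 156 + 3·4 = 168, so E = 84, V = 2E/3 = 56, F = 26 + 4 = 30.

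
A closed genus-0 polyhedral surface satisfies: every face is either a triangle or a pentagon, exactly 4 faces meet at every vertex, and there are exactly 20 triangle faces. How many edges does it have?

Let x be the number of pentagons; then F = 20 + x.
Edge–face incidences: 2E = 3·20 + 5·x = 60 + 5x.
Every vertex has degree 4, so 4V = 2E.
Euler: V − E + F = 2 ⇒ (2E)/4 − E + (20 + x) = 2.
Multiply by 8: 2·(2E) − 4·(2E) + 8·(20 + x) = 16, i.e. 160 + 8x − 2·(60 + 5x) = 16.
Collecting terms: −2x + 40 = 16, so −2x = −24, so x = 12.
Then 2E = 60 + 5·12 = 120, so E = 60, V = 2E/4 = 30, F = 20 + 12 = 32.

60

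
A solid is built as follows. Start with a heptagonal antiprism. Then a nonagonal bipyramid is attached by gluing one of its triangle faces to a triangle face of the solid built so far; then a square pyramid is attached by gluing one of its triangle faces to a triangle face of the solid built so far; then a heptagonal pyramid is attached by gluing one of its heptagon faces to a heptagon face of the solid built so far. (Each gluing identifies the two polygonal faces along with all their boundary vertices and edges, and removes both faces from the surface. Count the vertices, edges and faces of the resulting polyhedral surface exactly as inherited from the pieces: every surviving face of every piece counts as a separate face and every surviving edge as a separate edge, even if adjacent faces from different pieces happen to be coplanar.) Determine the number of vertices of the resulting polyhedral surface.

A heptagonal antiprism: V=14, E=28, F=16.
Attach a nonagonal bipyramid (V=11, E=27, F=18) along a 3-gon: merge 3 vertices and 3 edges, delete both glued faces → V=22, E=52, F=32.
Attach a square pyramid (V=5, E=8, F=5) along a 3-gon: merge 3 vertices and 3 edges, delete both glued faces → V=24, E=57, F=35.
Attach a heptagonal pyramid (V=8, E=14, F=8) along a 7-gon: merge 7 vertices and 7 edges, delete both glued faces → V=25, E=64, F=41.
Check: V − E + F = 25 − 64 + 41 = 2.

25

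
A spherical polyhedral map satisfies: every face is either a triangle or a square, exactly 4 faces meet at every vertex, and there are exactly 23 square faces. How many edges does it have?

58

Let x be the number of triangles; then F = 23 + x.
Edge–face incidences: 2E = 4·23 + 3·x = 92 + 3x.
Every vertex has degree 4, so 4V = 2E.
Euler: V − E + F = 2 ⇒ (2E)/4 − E + (23 + x) = 2.
Multiply by 8: 2·(2E) − 4·(2E) + 8·(23 + x) = 16, i.e. 184 + 8x − 2·(92 + 3x) = 16.
Collecting terms: 2x = 16, so x = 8.
Then 2E = 92 + 3·8 = 116, so E = 58, V = 2E/4 = 29, F = 23 + 8 = 31.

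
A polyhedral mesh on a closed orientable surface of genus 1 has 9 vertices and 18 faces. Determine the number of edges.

For a closed orientable surface of genus 1, χ = 2 − 2·1 = 0.
E = V + F − (0) = 9 + 18 − (0) = 27.

27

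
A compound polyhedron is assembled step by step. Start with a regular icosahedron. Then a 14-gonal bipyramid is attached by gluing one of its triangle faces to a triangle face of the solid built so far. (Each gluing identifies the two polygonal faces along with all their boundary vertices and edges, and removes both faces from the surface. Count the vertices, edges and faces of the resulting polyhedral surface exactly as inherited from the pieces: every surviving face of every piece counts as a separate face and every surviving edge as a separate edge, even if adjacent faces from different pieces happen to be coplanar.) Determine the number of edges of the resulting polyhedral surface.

69

A regular icosahedron: V=12, E=30, F=20.
Attach a 14-gonal bipyramid (V=16, E=42, F=28) along a 3-gon: merge 3 vertices and 3 edges, delete both glued faces → V=25, E=69, F=46.
Check: V − E + F = 25 − 69 + 46 = 2.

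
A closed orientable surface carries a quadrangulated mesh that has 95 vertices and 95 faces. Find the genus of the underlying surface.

Every face is a square, so 2E = 4·95 = 380, giving E = 190.
χ = V − E + F = 95 − 190 + 95 = 0.
For a closed orientable surface χ = 2 − 2g, so g = (2 − (0))/2 = 1.

1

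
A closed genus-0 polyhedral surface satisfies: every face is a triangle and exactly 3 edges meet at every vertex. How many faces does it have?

4

Each face has 3 edges and each edge borders two faces, so 2E = 3F.
Each vertex has degree 3, so 3V = 2E and hence V = 3F/3.
Euler: V − E + F = 2 ⇒ (3F/3) − (3F/2) + F = 2.
Multiply by 6: (6 − 9 + 6)F = 12, i.e. 3F = 12.
So F = 4, E = 3·4/2 = 6, V = 3·4/3 = 4.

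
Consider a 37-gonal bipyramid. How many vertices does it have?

A bipyramid over an n-gon has 2n triangular faces and n + 2 vertices: V = 37 + 2 = 39, E = 3·37 = 111, F = 2·37 = 74.

39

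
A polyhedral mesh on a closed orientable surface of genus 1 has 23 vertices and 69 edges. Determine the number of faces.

46

For a closed orientable surface of genus 1, χ = 2 − 2·1 = 0.
F = 0 − V + E = 0 − 23 + 69 = 46.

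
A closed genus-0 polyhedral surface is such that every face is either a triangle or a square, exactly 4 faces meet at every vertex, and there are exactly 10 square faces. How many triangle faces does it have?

Let x be the number of triangles; then F = 10 + x.
Edge–face incidences: 2E = 4·10 + 3·x = 40 + 3x.
Every vertex has degree 4, so 4V = 2E.
Euler: V − E + F = 2 ⇒ (2E)/4 − E + (10 + x) = 2.
Multiply by 8: 2·(2E) − 4·(2E) + 8·(10 + x) = 16, i.e. 80 + 8x − 2·(40 + 3x) = 16.
Collecting terms: 2x = 16, so x = 8.
Then 2E = 40 + 3·8 = 64, so E = 32, V = 2E/4 = 16, F = 10 + 8 = 18.

8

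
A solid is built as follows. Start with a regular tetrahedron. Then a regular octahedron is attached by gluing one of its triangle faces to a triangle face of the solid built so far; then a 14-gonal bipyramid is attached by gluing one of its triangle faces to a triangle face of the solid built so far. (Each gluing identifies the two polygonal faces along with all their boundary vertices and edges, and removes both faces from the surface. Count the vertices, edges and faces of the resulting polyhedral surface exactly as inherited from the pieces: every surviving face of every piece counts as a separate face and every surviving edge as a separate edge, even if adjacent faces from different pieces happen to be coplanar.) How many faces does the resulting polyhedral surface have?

A regular tetrahedron: V=4, E=6, F=4.
Attach a regular octahedron (V=6, E=12, F=8) along a 3-gon: merge 3 vertices and 3 edges, delete both glued faces → V=7, E=15, F=10.
Attach a 14-gonal bipyramid (V=16, E=42, F=28) along a 3-gon: merge 3 vertices and 3 edges, delete both glued faces → V=20, E=54, F=36.
Check: V − E + F = 20 − 54 + 36 = 2.

36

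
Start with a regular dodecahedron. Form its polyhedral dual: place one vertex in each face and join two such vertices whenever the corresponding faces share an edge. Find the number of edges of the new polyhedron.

The base solid has V = 20, E = 30, F = 12.
The dual swaps V and F and preserves E: V′ = F = 12, E′ = E = 30, F′ = V = 20.

30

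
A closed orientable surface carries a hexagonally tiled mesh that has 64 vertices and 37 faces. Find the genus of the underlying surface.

Every face is a hexagon, so 2E = 6·37 = 222, giving E = 111.
χ = V − E + F = 64 − 111 + 37 = -10.
For a closed orientable surface χ = 2 − 2g, so g = (2 − (-10))/2 = 6.

6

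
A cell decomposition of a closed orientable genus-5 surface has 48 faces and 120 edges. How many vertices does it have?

64

For a closed orientable surface of genus 5, χ = 2 − 2·5 = -8.
V = -8 + E − F = -8 + 120 − 48 = 64.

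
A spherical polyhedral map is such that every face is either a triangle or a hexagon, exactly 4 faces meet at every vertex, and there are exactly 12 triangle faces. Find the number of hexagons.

Let x be the number of hexagons; then F = 12 + x.
Edge–face incidences: 2E = 3·12 + 6·x = 36 + 6x.
Every vertex has degree 4, so 4V = 2E.
Euler: V − E + F = 2 ⇒ (2E)/4 − E + (12 + x) = 2.
Multiply by 8: 2·(2E) − 4·(2E) + 8·(12 + x) = 16, i.e. 96 + 8x − 2·(36 + 6x) = 16.
Collecting terms: −4x + 24 = 16, so −4x = −8, so x = 2.
Then 2E = 36 + 6·2 = 48, so E = 24, V = 2E/4 = 12, F = 12 + 2 = 14.

2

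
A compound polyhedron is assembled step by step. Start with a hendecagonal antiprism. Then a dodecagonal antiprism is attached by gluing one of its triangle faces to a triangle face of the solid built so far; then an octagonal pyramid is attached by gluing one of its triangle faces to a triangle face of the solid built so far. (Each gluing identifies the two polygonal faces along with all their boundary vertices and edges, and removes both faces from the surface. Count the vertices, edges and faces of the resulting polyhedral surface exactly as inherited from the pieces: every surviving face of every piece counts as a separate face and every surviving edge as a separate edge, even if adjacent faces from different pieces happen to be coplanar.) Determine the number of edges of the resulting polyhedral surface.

A hendecagonal antiprism: V=22, E=44, F=24.
Attach a dodecagonal antiprism (V=24, E=48, F=26) along a 3-gon: merge 3 vertices and 3 edges, delete both glued faces → V=43, E=89, F=48.
Attach an octagonal pyramid (V=9, E=16, F=9) along a 3-gon: merge 3 vertices and 3 edges, delete both glued faces → V=49, E=102, F=55.
Check: V − E + F = 49 − 102 + 55 = 2.

102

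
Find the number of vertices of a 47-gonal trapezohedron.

96

The n-trapezohedron (dual of the n-antiprism) has V = 2·47 + 2 = 96, E = 4·47 = 188, F = 2·47 = 94.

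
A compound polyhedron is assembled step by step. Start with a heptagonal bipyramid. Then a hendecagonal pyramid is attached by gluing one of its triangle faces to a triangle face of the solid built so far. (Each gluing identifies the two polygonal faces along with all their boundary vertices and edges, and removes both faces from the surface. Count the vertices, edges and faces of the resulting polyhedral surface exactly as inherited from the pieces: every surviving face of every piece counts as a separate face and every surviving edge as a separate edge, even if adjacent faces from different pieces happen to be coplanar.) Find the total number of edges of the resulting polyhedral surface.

A heptagonal bipyramid: V=9, E=21, F=14.
Attach a hendecagonal pyramid (V=12, E=22, F=12) along a 3-gon: merge 3 vertices and 3 edges, delete both glued faces → V=18, E=40, F=24.
Check: V − E + F = 18 − 40 + 24 = 2.

40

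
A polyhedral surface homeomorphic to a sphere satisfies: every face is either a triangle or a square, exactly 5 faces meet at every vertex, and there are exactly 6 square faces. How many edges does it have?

60

Let x be the number of triangles; then F = 6 + x.
Edge–face incidences: 2E = 4·6 + 3·x = 24 + 3x.
Every vertex has degree 5, so 5V = 2E.
Euler: V − E + F = 2 ⇒ (2E)/5 − E + (6 + x) = 2.
Multiply by 10: 2·(2E) − 5·(2E) + 10·(6 + x) = 20, i.e. 60 + 10x − 3·(24 + 3x) = 20.
Collecting terms: x − 12 = 20, so x = 32.
Then 2E = 24 + 3·32 = 120, so E = 60, V = 2E/5 = 24, F = 6 + 32 = 38.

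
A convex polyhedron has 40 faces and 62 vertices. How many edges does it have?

Here V − E + F = 2.
E = V + F − (2) = 62 + 40 − (2) = 100.

100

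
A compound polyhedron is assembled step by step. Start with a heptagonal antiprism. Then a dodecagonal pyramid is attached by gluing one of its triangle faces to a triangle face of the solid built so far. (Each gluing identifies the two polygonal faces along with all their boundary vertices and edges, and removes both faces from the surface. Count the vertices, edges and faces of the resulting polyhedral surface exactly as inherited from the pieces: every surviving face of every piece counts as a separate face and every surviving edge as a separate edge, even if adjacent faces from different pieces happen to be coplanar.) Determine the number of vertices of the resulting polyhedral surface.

A heptagonal antiprism: V=14, E=28, F=16.
Attach a dodecagonal pyramid (V=13, E=24, F=13) along a 3-gon: merge 3 vertices and 3 edges, delete both glued faces → V=24, E=49, F=27.
Check: V − E + F = 24 − 49 + 27 = 2.

24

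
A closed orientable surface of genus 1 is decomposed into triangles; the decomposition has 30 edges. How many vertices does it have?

χ = 2 − 2·1 = 0, and every face is a triangle so 3F = 2E.
F = 2E/3 = 20. Then V = 0 + E − F = 0 + 30 − 20 = 10.

10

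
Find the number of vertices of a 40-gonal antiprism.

80

An antiprism on an n-gon has two n-gon caps and 2n triangles: V = 2·40 = 80, E = 4·40 = 160, F = 2·40 + 2 = 82.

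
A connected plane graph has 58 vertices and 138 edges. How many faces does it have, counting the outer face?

82

Euler's formula for a connected plane graph: V − E + F = 2, so F = 2 − 58 + 138 = 82.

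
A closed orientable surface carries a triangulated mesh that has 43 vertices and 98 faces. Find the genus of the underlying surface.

Every face is a triangle, so 2E = 3·98 = 294, giving E = 147.
χ = V − E + F = 43 − 147 + 98 = -6.
For a closed orientable surface χ = 2 − 2g, so g = (2 − (-6))/2 = 4.

4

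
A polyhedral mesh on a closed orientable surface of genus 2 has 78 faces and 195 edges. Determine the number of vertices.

115

For a closed orientable surface of genus 2, χ = 2 − 2·2 = -2.
V = -2 + E − F = -2 + 195 − 78 = 115.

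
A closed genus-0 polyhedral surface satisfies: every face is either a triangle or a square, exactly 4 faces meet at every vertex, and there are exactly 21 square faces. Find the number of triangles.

Let x be the number of triangles; then F = 21 + x.
Edge–face incidences: 2E = 4·21 + 3·x = 84 + 3x.
Every vertex has degree 4, so 4V = 2E.
Euler: V − E + F = 2 ⇒ (2E)/4 − E + (21 + x) = 2.
Multiply by 8: 2·(2E) − 4·(2E) + 8·(21 + x) = 16, i.e. 168 + 8x − 2·(84 + 3x) = 16.
Collecting terms: 2x = 16, so x = 8.
Then 2E = 84 + 3·8 = 108, so E = 54, V = 2E/4 = 27, F = 21 + 8 = 29.

8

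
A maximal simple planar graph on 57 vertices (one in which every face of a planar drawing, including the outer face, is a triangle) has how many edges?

In a plane triangulation 3F = 2E and V − E + F = 2, so E = 3V − 6 = 3·57 − 6 = 165.

165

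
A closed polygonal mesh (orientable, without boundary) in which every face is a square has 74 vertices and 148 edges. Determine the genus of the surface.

Every face is a square and each edge borders two faces, so 4F = 2·148, giving F = 74.
χ = V − E + F = 74 − 148 + 74 = 0.
For a closed orientable surface χ = 2 − 2g, so g = (2 − (0))/2 = 1.

1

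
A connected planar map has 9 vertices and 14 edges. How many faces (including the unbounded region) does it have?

Euler's formula for a connected plane graph: V − E + F = 2, so F = 2 − 9 + 14 = 7.

7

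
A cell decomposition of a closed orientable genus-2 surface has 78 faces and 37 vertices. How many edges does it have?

For a closed orientable surface of genus 2, χ = 2 − 2·2 = -2.
E = V + F − (-2) = 37 + 78 − (-2) = 117.

117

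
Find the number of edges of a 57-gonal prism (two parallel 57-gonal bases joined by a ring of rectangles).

171

A prism on an n-gon has two n-gon bases and n rectangular sides: V = 2·57 = 114, E = 3·57 = 171, F = 57 + 2 = 59.
Check: V − E + F = 114 − 171 + 59 = 2.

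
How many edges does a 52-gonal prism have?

A prism on an n-gon has two n-gon bases and n rectangular sides: V = 2·52 = 104, E = 3·52 = 156, F = 52 + 2 = 54.
Check: V − E + F = 104 − 156 + 54 = 2.

156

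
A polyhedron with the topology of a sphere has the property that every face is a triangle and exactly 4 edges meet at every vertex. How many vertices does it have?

Each face has 3 edges and each edge borders two faces, so 2E = 3F.
Each vertex has degree 4, so 4V = 2E and hence V = 3F/4.
Euler: V − E + F = 2 ⇒ (3F/4) − (3F/2) + F = 2.
Multiply by 8: (6 − 12 + 8)F = 16, i.e. 2F = 16.
So F = 8, E = 3·8/2 = 12, V = 3·8/4 = 6.

6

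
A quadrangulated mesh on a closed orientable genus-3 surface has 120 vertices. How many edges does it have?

χ = 2 − 2·3 = -4, and every face is a square so 4F = 2E.
V − E + F = -4 with E = 4F/2 gives 120 − (4/2 − 1)·F = -4, so F = 124 and E = 248.

248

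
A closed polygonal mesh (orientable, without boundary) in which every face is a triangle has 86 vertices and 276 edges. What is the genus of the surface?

4

Every face is a triangle and each edge borders two faces, so 3F = 2·276, giving F = 184.
χ = V − E + F = 86 − 276 + 184 = -6.
For a closed orientable surface χ = 2 − 2g, so g = (2 − (-6))/2 = 4.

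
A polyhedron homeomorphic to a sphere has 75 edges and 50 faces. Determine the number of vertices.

27

Here V − E + F = 2.
V = 2 + E − F = 2 + 75 − 50 = 27.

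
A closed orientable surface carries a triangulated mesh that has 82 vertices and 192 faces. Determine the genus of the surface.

Every face is a triangle, so 2E = 3·192 = 576, giving E = 288.
χ = V − E + F = 82 − 288 + 192 = -14.
For a closed orientable surface χ = 2 − 2g, so g = (2 − (-14))/2 = 8.

8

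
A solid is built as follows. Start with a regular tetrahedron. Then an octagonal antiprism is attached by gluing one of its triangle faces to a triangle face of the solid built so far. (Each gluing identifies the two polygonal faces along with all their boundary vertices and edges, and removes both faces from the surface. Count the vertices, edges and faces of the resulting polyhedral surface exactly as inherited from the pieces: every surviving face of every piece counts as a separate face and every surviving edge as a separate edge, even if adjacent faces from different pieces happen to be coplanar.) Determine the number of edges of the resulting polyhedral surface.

35

A regular tetrahedron: V=4, E=6, F=4.
Attach an octagonal antiprism (V=16, E=32, F=18) along a 3-gon: merge 3 vertices and 3 edges, delete both glued faces → V=17, E=35, F=20.
Check: V − E + F = 17 − 35 + 20 = 2.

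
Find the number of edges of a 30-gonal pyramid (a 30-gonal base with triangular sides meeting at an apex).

A pyramid on an n-gon base has one n-gon and n triangles: V = 30 + 1 = 31, E = 2·30 = 60, F = 30 + 1 = 31.

60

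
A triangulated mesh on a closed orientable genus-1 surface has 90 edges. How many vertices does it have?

χ = 2 − 2·1 = 0, and every face is a triangle so 3F = 2E.
F = 2E/3 = 60. Then V = 0 + E − F = 0 + 90 − 60 = 30.

30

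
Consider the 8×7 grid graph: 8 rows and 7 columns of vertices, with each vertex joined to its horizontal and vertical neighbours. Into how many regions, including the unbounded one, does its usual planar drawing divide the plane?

The grid has V = 8·7 = 56 vertices and E = 8·6 + 7·7 = 97 edges.
F = 2 − V + E = 2 − 56 + 97 = 43.

43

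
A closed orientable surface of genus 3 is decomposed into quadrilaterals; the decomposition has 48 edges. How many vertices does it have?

20

χ = 2 − 2·3 = -4, and every face is a square so 4F = 2E.
F = 2E/4 = 24. Then V = -4 + E − F = -4 + 48 − 24 = 20.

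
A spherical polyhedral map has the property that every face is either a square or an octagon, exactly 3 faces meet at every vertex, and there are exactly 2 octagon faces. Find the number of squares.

8

Let x be the number of squares; then F = 2 + x.
Edge–face incidences: 2E = 8·2 + 4·x = 16 + 4x.
Every vertex has degree 3, so 3V = 2E.
Euler: V − E + F = 2 ⇒ (2E)/3 − E + (2 + x) = 2.
Multiply by 6: 2·(2E) − 3·(2E) + 6·(2 + x) = 12, i.e. 12 + 6x − (16 + 4x) = 12.
Collecting terms: 2x − 4 = 12, so 2x = 16, so x = 8.
Then 2E = 16 + 4·8 = 48, so E = 24, V = 2E/3 = 16, F = 2 + 8 = 10.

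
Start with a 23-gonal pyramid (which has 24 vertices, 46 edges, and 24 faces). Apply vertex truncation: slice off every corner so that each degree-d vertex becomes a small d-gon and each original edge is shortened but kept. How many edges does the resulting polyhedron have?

138

Truncation replaces each original edge-end by a new vertex, so V′ = 2E = 92.
Each original edge survives, and each old vertex of degree d contributes d new edges; summing degrees gives Σd = 2E, so E′ = E + 2E = 3E = 138.
Each original face survives and each original vertex becomes one new face: F′ = F + V = 48.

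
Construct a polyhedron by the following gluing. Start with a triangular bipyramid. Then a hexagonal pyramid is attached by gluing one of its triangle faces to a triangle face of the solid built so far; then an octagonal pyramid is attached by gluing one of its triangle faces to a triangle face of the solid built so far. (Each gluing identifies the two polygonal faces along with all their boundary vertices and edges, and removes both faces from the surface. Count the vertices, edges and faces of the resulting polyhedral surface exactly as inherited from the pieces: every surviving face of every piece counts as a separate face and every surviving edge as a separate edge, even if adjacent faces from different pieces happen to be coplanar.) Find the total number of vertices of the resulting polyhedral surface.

15

A triangular bipyramid: V=5, E=9, F=6.
Attach a hexagonal pyramid (V=7, E=12, F=7) along a 3-gon: merge 3 vertices and 3 edges, delete both glued faces → V=9, E=18, F=11.
Attach an octagonal pyramid (V=9, E=16, F=9) along a 3-gon: merge 3 vertices and 3 edges, delete both glued faces → V=15, E=31, F=18.
Check: V − E + F = 15 − 31 + 18 = 2.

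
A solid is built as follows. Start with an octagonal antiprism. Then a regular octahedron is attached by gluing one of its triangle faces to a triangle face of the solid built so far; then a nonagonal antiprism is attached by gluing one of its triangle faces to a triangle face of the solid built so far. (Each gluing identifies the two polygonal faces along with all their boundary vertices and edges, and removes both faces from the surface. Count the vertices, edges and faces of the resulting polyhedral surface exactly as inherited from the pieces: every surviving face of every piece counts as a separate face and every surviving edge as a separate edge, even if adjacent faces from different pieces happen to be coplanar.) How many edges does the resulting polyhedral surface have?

74

An octagonal antiprism: V=16, E=32, F=18.
Attach a regular octahedron (V=6, E=12, F=8) along a 3-gon: merge 3 vertices and 3 edges, delete both glued faces → V=19, E=41, F=24.
Attach a nonagonal antiprism (V=18, E=36, F=20) along a 3-gon: merge 3 vertices and 3 edges, delete both glued faces → V=34, E=74, F=42.
Check: V − E + F = 34 − 74 + 42 = 2.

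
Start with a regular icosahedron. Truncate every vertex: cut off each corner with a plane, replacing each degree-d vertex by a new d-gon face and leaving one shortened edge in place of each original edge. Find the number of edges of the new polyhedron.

The base solid has V = 12, E = 30, F = 20.
Truncation replaces each original edge-end by a new vertex, so V′ = 2E = 60.
Each original edge survives, and each old vertex of degree d contributes d new edges; summing degrees gives Σd = 2E, so E′ = E + 2E = 3E = 90.
Each original face survives and each original vertex becomes one new face: F′ = F + V = 32.

90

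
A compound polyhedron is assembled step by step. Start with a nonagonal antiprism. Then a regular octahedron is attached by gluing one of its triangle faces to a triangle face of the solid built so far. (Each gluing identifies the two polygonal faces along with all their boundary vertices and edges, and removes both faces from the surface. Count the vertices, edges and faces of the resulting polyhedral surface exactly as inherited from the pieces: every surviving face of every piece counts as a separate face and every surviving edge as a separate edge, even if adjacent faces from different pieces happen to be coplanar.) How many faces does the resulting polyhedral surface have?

A nonagonal antiprism: V=18, E=36, F=20.
Attach a regular octahedron (V=6, E=12, F=8) along a 3-gon: merge 3 vertices and 3 edges, delete both glued faces → V=21, E=45, F=26.
Check: V − E + F = 21 − 45 + 26 = 2.

26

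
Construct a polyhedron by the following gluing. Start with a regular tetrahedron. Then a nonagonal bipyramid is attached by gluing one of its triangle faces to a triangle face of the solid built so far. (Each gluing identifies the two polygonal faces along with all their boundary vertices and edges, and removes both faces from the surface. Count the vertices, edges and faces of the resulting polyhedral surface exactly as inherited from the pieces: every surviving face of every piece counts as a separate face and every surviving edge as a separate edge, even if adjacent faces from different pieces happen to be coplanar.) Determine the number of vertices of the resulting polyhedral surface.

A regular tetrahedron: V=4, E=6, F=4.
Attach a nonagonal bipyramid (V=11, E=27, F=18) along a 3-gon: merge 3 vertices and 3 edges, delete both glued faces → V=12, E=30, F=20.
Check: V − E + F = 12 − 30 + 20 = 2.

12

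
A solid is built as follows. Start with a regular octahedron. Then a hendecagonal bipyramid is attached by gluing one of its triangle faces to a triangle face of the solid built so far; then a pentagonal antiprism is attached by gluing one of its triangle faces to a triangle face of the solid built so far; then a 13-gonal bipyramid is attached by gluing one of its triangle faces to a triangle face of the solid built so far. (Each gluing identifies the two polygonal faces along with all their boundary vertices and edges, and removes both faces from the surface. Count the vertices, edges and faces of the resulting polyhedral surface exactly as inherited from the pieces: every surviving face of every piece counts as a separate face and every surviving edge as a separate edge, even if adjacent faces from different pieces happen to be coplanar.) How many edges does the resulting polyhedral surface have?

A regular octahedron: V=6, E=12, F=8.
Attach a hendecagonal bipyramid (V=13, E=33, F=22) along a 3-gon: merge 3 vertices and 3 edges, delete both glued faces → V=16, E=42, F=28.
Attach a pentagonal antiprism (V=10, E=20, F=12) along a 3-gon: merge 3 vertices and 3 edges, delete both glued faces → V=23, E=59, F=38.
Attach a 13-gonal bipyramid (V=15, E=39, F=26) along a 3-gon: merge 3 vertices and 3 edges, delete both glued faces → V=35, E=95, F=62.
Check: V − E + F = 35 − 95 + 62 = 2.

95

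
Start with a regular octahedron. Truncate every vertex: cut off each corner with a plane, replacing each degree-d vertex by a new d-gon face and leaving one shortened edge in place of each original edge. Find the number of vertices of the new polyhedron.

24

The base solid has V = 6, E = 12, F = 8.
Truncation replaces each original edge-end by a new vertex, so V′ = 2E = 24.
Each original edge survives, and each old vertex of degree d contributes d new edges; summing degrees gives Σd = 2E, so E′ = E + 2E = 3E = 36.
Each original face survives and each original vertex becomes one new face: F′ = F + V = 14.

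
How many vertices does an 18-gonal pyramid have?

A pyramid on an n-gon base has one n-gon and n triangles: V = 18 + 1 = 19, E = 2·18 = 36, F = 18 + 1 = 19.
Check: V − E + F = 19 − 36 + 19 = 2.

19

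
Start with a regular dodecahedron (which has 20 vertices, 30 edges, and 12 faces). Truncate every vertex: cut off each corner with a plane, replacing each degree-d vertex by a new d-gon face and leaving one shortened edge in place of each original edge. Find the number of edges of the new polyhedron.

Truncation replaces each original edge-end by a new vertex, so V′ = 2E = 60.
Each original edge survives, and each old vertex of degree d contributes d new edges; summing degrees gives Σd = 2E, so E′ = E + 2E = 3E = 90.
Each original face survives and each original vertex becomes one new face: F′ = F + V = 32.

90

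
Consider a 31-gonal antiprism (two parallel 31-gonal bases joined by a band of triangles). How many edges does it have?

124

An antiprism on an n-gon has two n-gon caps and 2n triangles: V = 2·31 = 62, E = 4·31 = 124, F = 2·31 + 2 = 64.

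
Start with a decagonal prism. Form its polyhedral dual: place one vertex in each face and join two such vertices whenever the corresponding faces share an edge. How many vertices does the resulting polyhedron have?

The base solid has V = 20, E = 30, F = 12.
The dual swaps V and F and preserves E: V′ = F = 12, E′ = E = 30, F′ = V = 20.

12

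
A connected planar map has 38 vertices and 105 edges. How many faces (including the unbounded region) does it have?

69

Euler's formula for a connected plane graph: V − E + F = 2, so F = 2 − 38 + 105 = 69.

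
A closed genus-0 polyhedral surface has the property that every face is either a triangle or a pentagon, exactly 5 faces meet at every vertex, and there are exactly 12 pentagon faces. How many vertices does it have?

Let x be the number of triangles; then F = 12 + x.
Edge–face incidences: 2E = 5·12 + 3·x = 60 + 3x.
Every vertex has degree 5, so 5V = 2E.
Euler: V − E + F = 2 ⇒ (2E)/5 − E + (12 + x) = 2.
Multiply by 10: 2·(2E) − 5·(2E) + 10·(12 + x) = 20, i.e. 120 + 10x − 3·(60 + 3x) = 20.
Collecting terms: x − 60 = 20, so x = 80.
Then 2E = 60 + 3·80 = 300, so E = 150, V = 2E/5 = 60, F = 12 + 80 = 92.

60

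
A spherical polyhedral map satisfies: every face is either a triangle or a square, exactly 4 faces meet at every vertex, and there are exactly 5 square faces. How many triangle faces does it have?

8

Let x be the number of triangles; then F = 5 + x.
Edge–face incidences: 2E = 4·5 + 3·x = 20 + 3x.
Every vertex has degree 4, so 4V = 2E.
Euler: V − E + F = 2 ⇒ (2E)/4 − E + (5 + x) = 2.
Multiply by 8: 2·(2E) − 4·(2E) + 8·(5 + x) = 16, i.e. 40 + 8x − 2·(20 + 3x) = 16.
Collecting terms: 2x = 16, so x = 8.
Then 2E = 20 + 3·8 = 44, so E = 22, V = 2E/4 = 11, F = 5 + 8 = 13.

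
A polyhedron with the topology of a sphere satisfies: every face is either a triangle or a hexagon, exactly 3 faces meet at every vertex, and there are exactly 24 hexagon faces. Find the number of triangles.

4

Let x be the number of triangles; then F = 24 + x.
Edge–face incidences: 2E = 6·24 + 3·x = 144 + 3x.
Every vertex has degree 3, so 3V = 2E.
Euler: V − E + F = 2 ⇒ (2E)/3 − E + (24 + x) = 2.
Multiply by 6: 2·(2E) − 3·(2E) + 6·(24 + x) = 12, i.e. 144 + 6x − (144 + 3x) = 12.
Collecting terms: 3x = 12, so x = 4.
Then 2E = 144 + 3·4 = 156, so E = 78, V = 2E/3 = 52, F = 24 + 4 = 28.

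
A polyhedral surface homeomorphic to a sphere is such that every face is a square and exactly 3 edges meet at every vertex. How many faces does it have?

Each face has 4 edges and each edge borders two faces, so 2E = 4F.
Each vertex has degree 3, so 3V = 2E and hence V = 4F/3.
Euler: V − E + F = 2 ⇒ (4F/3) − (4F/2) + F = 2.
Multiply by 6: (8 − 12 + 6)F = 12, i.e. 2F = 12.
So F = 6, E = 4·6/2 = 12, V = 4·6/3 = 8.

6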